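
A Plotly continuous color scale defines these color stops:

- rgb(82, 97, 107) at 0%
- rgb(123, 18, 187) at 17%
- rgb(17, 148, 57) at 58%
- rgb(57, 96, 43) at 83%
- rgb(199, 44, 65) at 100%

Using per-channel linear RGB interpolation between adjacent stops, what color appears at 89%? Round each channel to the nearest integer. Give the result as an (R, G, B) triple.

89% lies between the 83% and 100% stops, so the local fraction is t = (89 − 83)/(100 − 83) = 6/17 ≈ 0.3529.
R = 57 + 0.3529 × (199 − 57) = 107.112 → 107
G = 96 + 0.3529 × (44 − 96) = 77.649 → 78
B = 43 + 0.3529 × (65 − 43) = 50.764 → 51

(107, 78, 51)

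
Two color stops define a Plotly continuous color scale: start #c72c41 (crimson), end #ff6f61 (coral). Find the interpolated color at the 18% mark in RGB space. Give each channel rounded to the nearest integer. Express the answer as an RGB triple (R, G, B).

#c72c41 → (199, 44, 65); #ff6f61 → (255, 111, 97).
18% corresponds to t = 0.18.
R = 199 + 0.18 × (255 − 199) = 199 + 0.18 × 56 = 209.08 → 209
G = 44 + 0.18 × (111 − 44) = 44 + 0.18 × 67 = 56.06 → 56
B = 65 + 0.18 × (97 − 65) = 65 + 0.18 × 32 = 70.76 → 71
So the blended color is (209, 56, 71), about #d13847.

(209, 56, 71)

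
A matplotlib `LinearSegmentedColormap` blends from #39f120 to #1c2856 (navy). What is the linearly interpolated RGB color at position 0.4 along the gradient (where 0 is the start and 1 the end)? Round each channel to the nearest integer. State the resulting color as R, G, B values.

#39f120 → (57, 241, 32); #1c2856 → (28, 40, 86).
R = 57 + 0.4 × (28 − 57) = 57 + 0.4 × -29 = 45.4 → 45
G = 241 + 0.4 × (40 − 241) = 241 + 0.4 × -201 = 160.6 → 161
B = 32 + 0.4 × (86 − 32) = 32 + 0.4 × 54 = 53.6 → 54

(45, 161, 54)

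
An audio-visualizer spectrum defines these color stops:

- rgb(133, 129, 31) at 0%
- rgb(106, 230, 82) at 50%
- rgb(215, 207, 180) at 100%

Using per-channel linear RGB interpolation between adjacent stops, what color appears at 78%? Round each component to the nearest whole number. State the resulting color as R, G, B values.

(167, 217, 137)

78% lies between the 50% and 100% stops, so the local fraction is t = (78 − 50)/(100 − 50) = 28/50 ≈ 0.56.
R = 106 + 0.56 × (215 − 106) = 167.04 → 167
G = 230 + 0.56 × (207 − 230) = 217.12 → 217
B = 82 + 0.56 × (180 − 82) = 136.88 → 137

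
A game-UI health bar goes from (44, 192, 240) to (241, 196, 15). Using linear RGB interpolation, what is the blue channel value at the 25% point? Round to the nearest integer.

184

B = 240 + 0.25 × (15 − 240) = 183.75 → 184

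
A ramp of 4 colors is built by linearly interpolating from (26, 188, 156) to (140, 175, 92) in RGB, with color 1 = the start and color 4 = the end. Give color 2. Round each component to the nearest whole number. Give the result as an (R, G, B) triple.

With 4 swatches and endpoints inclusive, swatch 2 sits at t = (2 − 1)/(4 − 1) = 1/3 ≈ 0.3333.
R = 26 + 0.3333 × (140 − 26) = 63.996 → 64
G = 188 + 0.3333 × (175 − 188) = 183.667 → 184
B = 156 + 0.3333 × (92 − 156) = 134.669 → 135

(64, 184, 135)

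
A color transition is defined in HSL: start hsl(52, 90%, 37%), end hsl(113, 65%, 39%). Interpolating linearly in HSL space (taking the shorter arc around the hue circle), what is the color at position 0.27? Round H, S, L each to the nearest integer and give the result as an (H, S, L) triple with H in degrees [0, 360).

(68, 83, 38)

Hue arc: Δh = 113 − 52 = 61° (|Δh| ≤ 180, already the shorter path).
H = 52 + 0.27 × (61) = 68.47 → 68°
S = 90 + 0.27 × (65 − 90) = 83.25 → 83%
L = 37 + 0.27 × (39 − 37) = 37.54 → 38%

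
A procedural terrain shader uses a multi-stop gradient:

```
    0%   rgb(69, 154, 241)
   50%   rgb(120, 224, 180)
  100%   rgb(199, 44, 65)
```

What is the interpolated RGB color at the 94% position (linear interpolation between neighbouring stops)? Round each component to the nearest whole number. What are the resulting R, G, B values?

(190, 66, 79)

94% lies between the 50% and 100% stops, so the local fraction is t = (94 − 50)/(100 − 50) = 44/50 ≈ 0.88.
R = 120 + 0.88 × (199 − 120) = 189.52 → 190
G = 224 + 0.88 × (44 − 224) = 65.6 → 66
B = 180 + 0.88 × (65 − 180) = 78.8 → 79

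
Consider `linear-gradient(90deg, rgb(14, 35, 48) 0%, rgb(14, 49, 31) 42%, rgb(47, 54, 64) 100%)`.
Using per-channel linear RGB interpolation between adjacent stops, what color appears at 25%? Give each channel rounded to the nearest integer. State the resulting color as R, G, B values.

25% lies between the 0% and 42% stops, so the local fraction is t = (25 − 0)/(42 − 0) = 25/42 ≈ 0.5952.
R = 14 + 0.5952 × (14 − 14) = 14 → 14
G = 35 + 0.5952 × (49 − 35) = 43.333 → 43
B = 48 + 0.5952 × (31 − 48) = 37.882 → 38

(14, 43, 38)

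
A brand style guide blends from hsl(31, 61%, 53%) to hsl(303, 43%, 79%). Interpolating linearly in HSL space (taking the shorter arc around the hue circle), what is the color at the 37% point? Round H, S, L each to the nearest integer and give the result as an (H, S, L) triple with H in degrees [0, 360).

(358, 54, 63)

Hue: 303 − 31 = 272°, but |272| > 180 so the shorter arc goes the other way: Δh = 272 − 360 = -88°.
H = 31 + 0.37 × (-88) = -1.56 → -2 → -2 mod 360 = 358°
S = 61 + 0.37 × (43 − 61) = 54.34 → 54%
L = 53 + 0.37 × (79 − 53) = 62.62 → 63%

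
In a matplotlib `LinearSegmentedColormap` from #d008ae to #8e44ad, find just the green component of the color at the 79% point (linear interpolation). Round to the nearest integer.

G₁ = 8 (from #d008ae), G₂ = 68 (from #8e44ad).
G = 8 + 0.79 × (68 − 8) = 55.4 → 55

55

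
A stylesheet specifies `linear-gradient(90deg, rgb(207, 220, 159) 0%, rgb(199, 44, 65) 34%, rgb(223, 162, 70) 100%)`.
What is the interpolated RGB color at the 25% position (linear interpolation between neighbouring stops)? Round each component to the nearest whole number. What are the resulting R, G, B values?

25% lies between the 0% and 34% stops, so the local fraction is t = (25 − 0)/(34 − 0) = 25/34 ≈ 0.7353.
R = 207 + 0.7353 × (199 − 207) = 201.118 → 201
G = 220 + 0.7353 × (44 − 220) = 90.587 → 91
B = 159 + 0.7353 × (65 − 159) = 89.882 → 90

(201, 91, 90)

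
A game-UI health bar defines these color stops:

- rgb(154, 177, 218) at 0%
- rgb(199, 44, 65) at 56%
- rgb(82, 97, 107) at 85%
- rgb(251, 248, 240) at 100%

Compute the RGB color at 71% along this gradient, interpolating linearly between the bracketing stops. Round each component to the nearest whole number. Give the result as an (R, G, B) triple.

(138, 71, 87)

71% lies between the 56% and 85% stops, so the local fraction is t = (71 − 56)/(85 − 56) = 15/29 ≈ 0.5172.
R = 199 + 0.5172 × (82 − 199) = 138.488 → 138
G = 44 + 0.5172 × (97 − 44) = 71.412 → 71
B = 65 + 0.5172 × (107 − 65) = 86.722 → 87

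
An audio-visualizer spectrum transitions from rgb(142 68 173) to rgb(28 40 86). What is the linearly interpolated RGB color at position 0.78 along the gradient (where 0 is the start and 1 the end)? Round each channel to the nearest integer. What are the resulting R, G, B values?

(53, 46, 105)

R = 142 + 0.78 × (28 − 142) = 142 + 0.78 × -114 = 53.08 → 53
G = 68 + 0.78 × (40 − 68) = 68 + 0.78 × -28 = 46.16 → 46
B = 173 + 0.78 × (86 − 173) = 173 + 0.78 × -87 = 105.14 → 105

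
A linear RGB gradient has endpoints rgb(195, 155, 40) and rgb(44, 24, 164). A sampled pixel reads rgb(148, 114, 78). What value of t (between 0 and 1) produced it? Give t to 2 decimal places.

0.31

Invert the lerp on the R channel (largest span, 151): t = (148 − 195) / (44 − 195) = -47/-151 = 0.31126.
Check on G: (114 − 155)/(24 − 155) = 0.313 ✓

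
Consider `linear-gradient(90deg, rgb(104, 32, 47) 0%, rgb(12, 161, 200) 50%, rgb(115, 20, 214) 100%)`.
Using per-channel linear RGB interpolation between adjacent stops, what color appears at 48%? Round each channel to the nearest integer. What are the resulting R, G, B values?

(16, 156, 194)

48% lies between the 0% and 50% stops, so the local fraction is t = (48 − 0)/(50 − 0) = 48/50 ≈ 0.96.
R = 104 + 0.96 × (12 − 104) = 15.68 → 16
G = 32 + 0.96 × (161 − 32) = 155.84 → 156
B = 47 + 0.96 × (200 − 47) = 193.88 → 194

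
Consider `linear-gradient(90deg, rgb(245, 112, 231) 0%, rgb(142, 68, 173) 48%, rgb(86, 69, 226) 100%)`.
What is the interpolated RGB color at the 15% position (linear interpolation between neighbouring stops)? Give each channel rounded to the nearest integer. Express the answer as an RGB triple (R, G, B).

(213, 98, 213)

15% lies between the 0% and 48% stops, so the local fraction is t = (15 − 0)/(48 − 0) = 15/48 ≈ 0.3125.
R = 245 + 0.3125 × (142 − 245) = 212.812 → 213
G = 112 + 0.3125 × (68 − 112) = 98.25 → 98
B = 231 + 0.3125 × (173 − 231) = 212.875 → 213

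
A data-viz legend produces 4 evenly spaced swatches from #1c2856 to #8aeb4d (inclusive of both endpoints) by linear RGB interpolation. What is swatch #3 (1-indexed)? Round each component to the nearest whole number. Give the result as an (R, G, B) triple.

With 4 swatches and endpoints inclusive, swatch 3 sits at t = (3 − 1)/(4 − 1) = 2/3 ≈ 0.6667.
#1c2856 → (28, 40, 86); #8aeb4d → (138, 235, 77).
R = 28 + 0.6667 × (138 − 28) = 101.337 → 101
G = 40 + 0.6667 × (235 − 40) = 170.006 → 170
B = 86 + 0.6667 × (77 − 86) = 80 → 80

(101, 170, 80)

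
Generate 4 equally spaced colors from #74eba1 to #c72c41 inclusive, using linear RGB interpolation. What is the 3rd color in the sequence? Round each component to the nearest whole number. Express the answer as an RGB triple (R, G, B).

With 4 swatches and endpoints inclusive, swatch 3 sits at t = (3 − 1)/(4 − 1) = 2/3 ≈ 0.6667.
#74eba1 → (116, 235, 161); #c72c41 → (199, 44, 65).
R = 116 + 0.6667 × (199 − 116) = 171.336 → 171
G = 235 + 0.6667 × (44 − 235) = 107.66 → 108
B = 161 + 0.6667 × (65 − 161) = 96.997 → 97

(171, 108, 97)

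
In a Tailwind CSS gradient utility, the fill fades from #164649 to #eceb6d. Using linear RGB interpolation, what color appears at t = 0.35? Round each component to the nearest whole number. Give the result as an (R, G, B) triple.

(97, 128, 86)

#164649 → (22, 70, 73); #eceb6d → (236, 235, 109).
R = 22 + 0.35 × (236 − 22) = 22 + 0.35 × 214 = 96.9 → 97
G = 70 + 0.35 × (235 − 70) = 70 + 0.35 × 165 = 127.75 → 128
B = 73 + 0.35 × (109 − 73) = 73 + 0.35 × 36 = 85.6 → 86
So the blended color is (97, 128, 86), about #618056.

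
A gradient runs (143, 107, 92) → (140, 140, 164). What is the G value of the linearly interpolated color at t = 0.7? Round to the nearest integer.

G = 107 + 0.7 × (140 − 107) = 130.1 → 130

130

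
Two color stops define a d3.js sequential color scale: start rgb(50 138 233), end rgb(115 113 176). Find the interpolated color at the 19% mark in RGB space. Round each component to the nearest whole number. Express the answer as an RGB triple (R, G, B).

19% corresponds to t = 0.19.
R = 50 + 0.19 × (115 − 50) = 50 + 0.19 × 65 = 62.35 → 62
G = 138 + 0.19 × (113 − 138) = 138 + 0.19 × -25 = 133.25 → 133
B = 233 + 0.19 × (176 − 233) = 233 + 0.19 × -57 = 222.17 → 222

(62, 133, 222)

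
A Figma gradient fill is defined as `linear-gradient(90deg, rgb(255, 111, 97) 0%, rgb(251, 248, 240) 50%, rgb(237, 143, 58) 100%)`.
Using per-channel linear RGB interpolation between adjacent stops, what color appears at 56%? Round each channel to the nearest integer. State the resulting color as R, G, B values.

(249, 235, 218)

56% lies between the 50% and 100% stops, so the local fraction is t = (56 − 50)/(100 − 50) = 6/50 ≈ 0.12.
R = 251 + 0.12 × (237 − 251) = 249.32 → 249
G = 248 + 0.12 × (143 − 248) = 235.4 → 235
B = 240 + 0.12 × (58 − 240) = 218.16 → 218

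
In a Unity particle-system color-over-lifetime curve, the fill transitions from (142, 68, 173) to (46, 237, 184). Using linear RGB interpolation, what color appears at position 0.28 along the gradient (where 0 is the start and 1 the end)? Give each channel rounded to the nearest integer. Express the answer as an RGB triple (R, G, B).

R = 142 + 0.28 × (46 − 142) = 142 + 0.28 × -96 = 115.12 → 115
G = 68 + 0.28 × (237 − 68) = 68 + 0.28 × 169 = 115.32 → 115
B = 173 + 0.28 × (184 − 173) = 173 + 0.28 × 11 = 176.08 → 176
So the blended color is (115, 115, 176), about #7373b0.

(115, 115, 176)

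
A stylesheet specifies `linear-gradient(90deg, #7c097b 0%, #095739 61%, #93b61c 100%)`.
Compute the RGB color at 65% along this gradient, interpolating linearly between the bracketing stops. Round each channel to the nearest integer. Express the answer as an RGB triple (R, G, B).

(23, 97, 54)

65% lies between the 61% and 100% stops, so the local fraction is t = (65 − 61)/(100 − 61) = 4/39 ≈ 0.1026.
#095739 → (9, 87, 57); #93b61c → (147, 182, 28).
R = 9 + 0.1026 × (147 − 9) = 23.159 → 23
G = 87 + 0.1026 × (182 − 87) = 96.747 → 97
B = 57 + 0.1026 × (28 − 57) = 54.025 → 54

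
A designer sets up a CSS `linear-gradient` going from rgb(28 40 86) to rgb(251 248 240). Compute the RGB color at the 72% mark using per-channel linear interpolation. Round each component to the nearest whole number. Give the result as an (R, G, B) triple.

(189, 190, 197)

72% corresponds to t = 0.72.
R = 28 + 0.72 × (251 − 28) = 28 + 0.72 × 223 = 188.56 → 189
G = 40 + 0.72 × (248 − 40) = 40 + 0.72 × 208 = 189.76 → 190
B = 86 + 0.72 × (240 − 86) = 86 + 0.72 × 154 = 196.88 → 197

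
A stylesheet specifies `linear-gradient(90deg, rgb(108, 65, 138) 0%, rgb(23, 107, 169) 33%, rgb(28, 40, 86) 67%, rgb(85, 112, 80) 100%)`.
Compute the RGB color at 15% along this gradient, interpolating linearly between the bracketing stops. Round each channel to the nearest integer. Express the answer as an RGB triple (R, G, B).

(69, 84, 152)

15% lies between the 0% and 33% stops, so the local fraction is t = (15 − 0)/(33 − 0) = 15/33 ≈ 0.4545.
R = 108 + 0.4545 × (23 − 108) = 69.368 → 69
G = 65 + 0.4545 × (107 − 65) = 84.089 → 84
B = 138 + 0.4545 × (169 − 138) = 152.089 → 152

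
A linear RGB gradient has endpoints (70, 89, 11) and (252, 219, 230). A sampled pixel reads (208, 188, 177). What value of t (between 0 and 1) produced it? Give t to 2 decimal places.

0.76

Invert the lerp on the B channel (largest span, 219): t = (177 − 11) / (230 − 11) = 166/219 = 0.75799.
Check on R: (208 − 70)/(252 − 70) = 0.7582 ✓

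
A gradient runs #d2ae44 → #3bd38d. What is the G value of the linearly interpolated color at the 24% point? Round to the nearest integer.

G₁ = 174 (from #d2ae44), G₂ = 211 (from #3bd38d).
G = 174 + 0.24 × (211 − 174) = 182.88 → 183

183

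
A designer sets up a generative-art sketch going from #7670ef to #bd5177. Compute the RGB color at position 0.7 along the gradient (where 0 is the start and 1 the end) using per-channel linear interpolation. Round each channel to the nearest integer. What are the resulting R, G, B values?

(168, 90, 155)

#7670ef → (118, 112, 239); #bd5177 → (189, 81, 119).
R = 118 + 0.7 × (189 − 118) = 118 + 0.7 × 71 = 167.7 → 168
G = 112 + 0.7 × (81 − 112) = 112 + 0.7 × -31 = 90.3 → 90
B = 239 + 0.7 × (119 − 239) = 239 + 0.7 × -120 = 155 → 155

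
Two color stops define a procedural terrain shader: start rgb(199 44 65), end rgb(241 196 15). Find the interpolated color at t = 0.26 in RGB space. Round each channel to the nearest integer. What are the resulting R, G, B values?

R = 199 + 0.26 × (241 − 199) = 199 + 0.26 × 42 = 209.92 → 210
G = 44 + 0.26 × (196 − 44) = 44 + 0.26 × 152 = 83.52 → 84
B = 65 + 0.26 × (15 − 65) = 65 + 0.26 × -50 = 52 → 52

(210, 84, 52)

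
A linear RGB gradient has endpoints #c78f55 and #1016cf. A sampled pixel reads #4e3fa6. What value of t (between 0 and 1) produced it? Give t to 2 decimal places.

0.66

Invert the lerp on the R channel (largest span, 183): t = (78 − 199) / (16 − 199) = -121/-183 = 0.6612.
Check on G: (63 − 143)/(22 − 143) = 0.6612 ✓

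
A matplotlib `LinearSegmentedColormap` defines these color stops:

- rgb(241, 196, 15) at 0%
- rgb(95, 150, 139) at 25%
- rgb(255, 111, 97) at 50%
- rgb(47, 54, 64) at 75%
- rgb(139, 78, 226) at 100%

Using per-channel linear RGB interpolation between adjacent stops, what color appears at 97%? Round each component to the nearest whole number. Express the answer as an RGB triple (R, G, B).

97% lies between the 75% and 100% stops, so the local fraction is t = (97 − 75)/(100 − 75) = 22/25 ≈ 0.88.
R = 47 + 0.88 × (139 − 47) = 127.96 → 128
G = 54 + 0.88 × (78 − 54) = 75.12 → 75
B = 64 + 0.88 × (226 − 64) = 206.56 → 207

(128, 75, 207)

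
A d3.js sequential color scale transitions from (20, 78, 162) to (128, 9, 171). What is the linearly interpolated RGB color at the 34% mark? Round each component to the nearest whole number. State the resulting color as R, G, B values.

(57, 55, 165)

34% corresponds to t = 0.34.
R = 20 + 0.34 × (128 − 20) = 20 + 0.34 × 108 = 56.72 → 57
G = 78 + 0.34 × (9 − 78) = 78 + 0.34 × -69 = 54.54 → 55
B = 162 + 0.34 × (171 − 162) = 162 + 0.34 × 9 = 165.06 → 165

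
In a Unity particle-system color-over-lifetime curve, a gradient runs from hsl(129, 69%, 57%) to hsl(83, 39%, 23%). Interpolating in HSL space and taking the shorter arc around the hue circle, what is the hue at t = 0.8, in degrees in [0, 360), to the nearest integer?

Hue arc: Δh = 83 − 129 = -46° (|Δh| ≤ 180, already the shorter path).
H = 129 + 0.8 × (-46) = 92.2 → 92°

92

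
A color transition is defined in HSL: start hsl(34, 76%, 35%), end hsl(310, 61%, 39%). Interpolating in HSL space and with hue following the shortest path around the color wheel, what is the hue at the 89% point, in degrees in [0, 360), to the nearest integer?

Hue: 310 − 34 = 276°, but |276| > 180 so the shorter arc goes the other way: Δh = 276 − 360 = -84°.
H = 34 + 0.89 × (-84) = -40.76 → -41 → -41 mod 360 = 319°

319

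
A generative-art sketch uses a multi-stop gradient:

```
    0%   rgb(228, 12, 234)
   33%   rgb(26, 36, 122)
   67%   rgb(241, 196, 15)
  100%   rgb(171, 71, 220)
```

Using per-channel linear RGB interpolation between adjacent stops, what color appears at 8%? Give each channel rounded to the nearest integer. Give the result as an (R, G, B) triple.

(179, 18, 207)

8% lies between the 0% and 33% stops, so the local fraction is t = (8 − 0)/(33 − 0) = 8/33 ≈ 0.2424.
R = 228 + 0.2424 × (26 − 228) = 179.035 → 179
G = 12 + 0.2424 × (36 − 12) = 17.818 → 18
B = 234 + 0.2424 × (122 − 234) = 206.851 → 207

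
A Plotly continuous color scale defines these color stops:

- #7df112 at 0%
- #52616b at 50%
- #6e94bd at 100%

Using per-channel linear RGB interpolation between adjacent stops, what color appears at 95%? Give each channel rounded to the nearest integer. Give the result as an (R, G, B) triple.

(107, 143, 181)

95% lies between the 50% and 100% stops, so the local fraction is t = (95 − 50)/(100 − 50) = 45/50 ≈ 0.9.
#52616b → (82, 97, 107); #6e94bd → (110, 148, 189).
R = 82 + 0.9 × (110 − 82) = 107.2 → 107
G = 97 + 0.9 × (148 − 97) = 142.9 → 143
B = 107 + 0.9 × (189 − 107) = 180.8 → 181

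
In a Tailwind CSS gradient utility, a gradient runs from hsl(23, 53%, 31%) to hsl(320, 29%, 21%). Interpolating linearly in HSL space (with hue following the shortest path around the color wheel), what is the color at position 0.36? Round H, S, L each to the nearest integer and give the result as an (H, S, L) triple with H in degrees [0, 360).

(0, 44, 27)

Hue: 320 − 23 = 297°, but |297| > 180 so the shorter arc goes the other way: Δh = 297 − 360 = -63°.
H = 23 + 0.36 × (-63) = 0.32 → 0°
S = 53 + 0.36 × (29 − 53) = 44.36 → 44%
L = 31 + 0.36 × (21 − 31) = 27.4 → 27%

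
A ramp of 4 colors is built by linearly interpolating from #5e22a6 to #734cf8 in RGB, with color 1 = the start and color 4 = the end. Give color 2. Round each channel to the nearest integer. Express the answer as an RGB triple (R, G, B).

With 4 swatches and endpoints inclusive, swatch 2 sits at t = (2 − 1)/(4 − 1) = 1/3 ≈ 0.3333.
#5e22a6 → (94, 34, 166); #734cf8 → (115, 76, 248).
R = 94 + 0.3333 × (115 − 94) = 100.999 → 101
G = 34 + 0.3333 × (76 − 34) = 47.999 → 48
B = 166 + 0.3333 × (248 − 166) = 193.331 → 193

(101, 48, 193)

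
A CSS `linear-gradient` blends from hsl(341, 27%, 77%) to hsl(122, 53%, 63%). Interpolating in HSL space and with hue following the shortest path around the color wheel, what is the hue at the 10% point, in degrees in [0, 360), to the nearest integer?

Hue: 122 − 341 = -219°, but |-219| > 180 so the shorter arc goes the other way: Δh = -219 + 360 = 141°.
H = 341 + 0.1 × (141) = 355.1 → 355°

355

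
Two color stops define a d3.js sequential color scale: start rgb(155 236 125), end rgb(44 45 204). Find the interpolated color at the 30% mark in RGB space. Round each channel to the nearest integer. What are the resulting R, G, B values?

30% corresponds to t = 0.3.
R = 155 + 0.3 × (44 − 155) = 155 + 0.3 × -111 = 121.7 → 122
G = 236 + 0.3 × (45 − 236) = 236 + 0.3 × -191 = 178.7 → 179
B = 125 + 0.3 × (204 − 125) = 125 + 0.3 × 79 = 148.7 → 149

(122, 179, 149)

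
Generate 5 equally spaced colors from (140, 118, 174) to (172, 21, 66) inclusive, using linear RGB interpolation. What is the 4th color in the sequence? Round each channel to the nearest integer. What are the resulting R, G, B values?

With 5 swatches and endpoints inclusive, swatch 4 sits at t = (4 − 1)/(5 − 1) = 3/4 ≈ 0.75.
R = 140 + 0.75 × (172 − 140) = 164 → 164
G = 118 + 0.75 × (21 − 118) = 45.25 → 45
B = 174 + 0.75 × (66 − 174) = 93 → 93

(164, 45, 93)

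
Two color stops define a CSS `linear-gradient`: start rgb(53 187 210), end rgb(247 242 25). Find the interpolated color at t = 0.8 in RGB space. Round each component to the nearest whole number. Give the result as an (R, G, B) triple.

R = 53 + 0.8 × (247 − 53) = 53 + 0.8 × 194 = 208.2 → 208
G = 187 + 0.8 × (242 − 187) = 187 + 0.8 × 55 = 231 → 231
B = 210 + 0.8 × (25 − 210) = 210 + 0.8 × -185 = 62 → 62

(208, 231, 62)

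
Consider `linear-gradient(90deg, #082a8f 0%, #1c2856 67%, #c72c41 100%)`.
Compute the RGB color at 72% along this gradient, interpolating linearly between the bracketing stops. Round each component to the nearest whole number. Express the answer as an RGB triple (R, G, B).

72% lies between the 67% and 100% stops, so the local fraction is t = (72 − 67)/(100 − 67) = 5/33 ≈ 0.1515.
#1c2856 → (28, 40, 86); #c72c41 → (199, 44, 65).
R = 28 + 0.1515 × (199 − 28) = 53.906 → 54
G = 40 + 0.1515 × (44 − 40) = 40.606 → 41
B = 86 + 0.1515 × (65 − 86) = 82.819 → 83

(54, 41, 83)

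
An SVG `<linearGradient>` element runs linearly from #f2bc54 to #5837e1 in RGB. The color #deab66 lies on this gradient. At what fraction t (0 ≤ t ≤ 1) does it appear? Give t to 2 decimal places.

0.13

Invert the lerp on the R channel (largest span, 154): t = (222 − 242) / (88 − 242) = -20/-154 = 0.12987.
Check on G: (171 − 188)/(55 − 188) = 0.1278 ✓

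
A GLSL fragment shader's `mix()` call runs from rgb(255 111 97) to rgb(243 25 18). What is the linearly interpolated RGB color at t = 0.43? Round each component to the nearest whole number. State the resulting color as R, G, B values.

R = 255 + 0.43 × (243 − 255) = 255 + 0.43 × -12 = 249.84 → 250
G = 111 + 0.43 × (25 − 111) = 111 + 0.43 × -86 = 74.02 → 74
B = 97 + 0.43 × (18 − 97) = 97 + 0.43 × -79 = 63.03 → 63
So the blended color is (250, 74, 63), about #fa4a3f.

(250, 74, 63)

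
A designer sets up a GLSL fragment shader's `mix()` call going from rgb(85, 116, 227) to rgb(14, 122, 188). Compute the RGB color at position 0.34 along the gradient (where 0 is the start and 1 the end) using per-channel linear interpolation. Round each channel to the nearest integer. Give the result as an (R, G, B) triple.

(61, 118, 214)

R = 85 + 0.34 × (14 − 85) = 85 + 0.34 × -71 = 60.86 → 61
G = 116 + 0.34 × (122 − 116) = 116 + 0.34 × 6 = 118.04 → 118
B = 227 + 0.34 × (188 − 227) = 227 + 0.34 × -39 = 213.74 → 214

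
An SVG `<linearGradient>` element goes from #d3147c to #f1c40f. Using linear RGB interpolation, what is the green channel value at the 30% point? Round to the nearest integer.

G₁ = 20 (from #d3147c), G₂ = 196 (from #f1c40f).
G = 20 + 0.3 × (196 − 20) = 72.8 → 73

73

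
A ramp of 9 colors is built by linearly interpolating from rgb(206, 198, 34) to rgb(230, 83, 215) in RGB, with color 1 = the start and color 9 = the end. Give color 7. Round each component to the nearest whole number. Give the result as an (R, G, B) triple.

(224, 112, 170)

With 9 swatches and endpoints inclusive, swatch 7 sits at t = (7 − 1)/(9 − 1) = 6/8 ≈ 0.75.
R = 206 + 0.75 × (230 − 206) = 224 → 224
G = 198 + 0.75 × (83 − 198) = 111.75 → 112
B = 34 + 0.75 × (215 − 34) = 169.75 → 170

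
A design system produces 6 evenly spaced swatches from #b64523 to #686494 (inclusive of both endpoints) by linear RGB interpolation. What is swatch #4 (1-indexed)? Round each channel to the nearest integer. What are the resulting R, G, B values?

(135, 88, 103)

With 6 swatches and endpoints inclusive, swatch 4 sits at t = (4 − 1)/(6 − 1) = 3/5 ≈ 0.6.
#b64523 → (182, 69, 35); #686494 → (104, 100, 148).
R = 182 + 0.6 × (104 − 182) = 135.2 → 135
G = 69 + 0.6 × (100 − 69) = 87.6 → 88
B = 35 + 0.6 × (148 − 35) = 102.8 → 103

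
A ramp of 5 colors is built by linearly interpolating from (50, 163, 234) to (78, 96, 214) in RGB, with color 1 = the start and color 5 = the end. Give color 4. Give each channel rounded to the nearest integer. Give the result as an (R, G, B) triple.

With 5 swatches and endpoints inclusive, swatch 4 sits at t = (4 − 1)/(5 − 1) = 3/4 ≈ 0.75.
R = 50 + 0.75 × (78 − 50) = 71 → 71
G = 163 + 0.75 × (96 − 163) = 112.75 → 113
B = 234 + 0.75 × (214 − 234) = 219 → 219

(71, 113, 219)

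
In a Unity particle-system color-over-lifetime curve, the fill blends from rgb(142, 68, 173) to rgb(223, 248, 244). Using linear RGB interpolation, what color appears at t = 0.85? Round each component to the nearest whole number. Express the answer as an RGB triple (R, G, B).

R = 142 + 0.85 × (223 − 142) = 142 + 0.85 × 81 = 210.85 → 211
G = 68 + 0.85 × (248 − 68) = 68 + 0.85 × 180 = 221 → 221
B = 173 + 0.85 × (244 − 173) = 173 + 0.85 × 71 = 233.35 → 233

(211, 221, 233)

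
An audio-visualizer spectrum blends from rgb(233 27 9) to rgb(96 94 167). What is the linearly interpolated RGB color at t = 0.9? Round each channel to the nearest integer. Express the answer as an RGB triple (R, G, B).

R = 233 + 0.9 × (96 − 233) = 233 + 0.9 × -137 = 109.7 → 110
G = 27 + 0.9 × (94 − 27) = 27 + 0.9 × 67 = 87.3 → 87
B = 9 + 0.9 × (167 − 9) = 9 + 0.9 × 158 = 151.2 → 151
So the blended color is (110, 87, 151), about #6e5797.

(110, 87, 151)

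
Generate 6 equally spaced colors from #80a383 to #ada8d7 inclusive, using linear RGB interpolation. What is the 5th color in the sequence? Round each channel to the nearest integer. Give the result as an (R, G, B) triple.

(164, 167, 198)

With 6 swatches and endpoints inclusive, swatch 5 sits at t = (5 − 1)/(6 − 1) = 4/5 ≈ 0.8.
#80a383 → (128, 163, 131); #ada8d7 → (173, 168, 215).
R = 128 + 0.8 × (173 − 128) = 164 → 164
G = 163 + 0.8 × (168 − 163) = 167 → 167
B = 131 + 0.8 × (215 − 131) = 198.2 → 198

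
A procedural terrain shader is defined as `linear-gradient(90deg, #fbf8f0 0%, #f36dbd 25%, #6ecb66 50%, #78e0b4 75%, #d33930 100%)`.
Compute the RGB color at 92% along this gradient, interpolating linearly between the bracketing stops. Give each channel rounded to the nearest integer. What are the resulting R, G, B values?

92% lies between the 75% and 100% stops, so the local fraction is t = (92 − 75)/(100 − 75) = 17/25 ≈ 0.68.
#78e0b4 → (120, 224, 180); #d33930 → (211, 57, 48).
R = 120 + 0.68 × (211 − 120) = 181.88 → 182
G = 224 + 0.68 × (57 − 224) = 110.44 → 110
B = 180 + 0.68 × (48 − 180) = 90.24 → 90

(182, 110, 90)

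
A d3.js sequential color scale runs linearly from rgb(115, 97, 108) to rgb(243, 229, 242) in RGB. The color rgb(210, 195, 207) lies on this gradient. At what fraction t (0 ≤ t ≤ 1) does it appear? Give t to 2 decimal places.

0.74

Invert the lerp on the B channel (largest span, 134): t = (207 − 108) / (242 − 108) = 99/134 = 0.73881.
Check on R: (210 − 115)/(243 − 115) = 0.7422 ✓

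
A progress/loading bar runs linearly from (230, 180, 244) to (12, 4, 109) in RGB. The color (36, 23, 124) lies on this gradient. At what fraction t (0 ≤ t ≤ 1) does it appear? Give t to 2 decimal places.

Invert the lerp on the R channel (largest span, 218): t = (36 − 230) / (12 − 230) = -194/-218 = 0.88991.
Check on G: (23 − 180)/(4 − 180) = 0.892 ✓

0.89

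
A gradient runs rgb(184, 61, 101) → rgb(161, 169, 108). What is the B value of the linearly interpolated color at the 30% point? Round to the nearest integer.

103

B = 101 + 0.3 × (108 − 101) = 103.1 → 103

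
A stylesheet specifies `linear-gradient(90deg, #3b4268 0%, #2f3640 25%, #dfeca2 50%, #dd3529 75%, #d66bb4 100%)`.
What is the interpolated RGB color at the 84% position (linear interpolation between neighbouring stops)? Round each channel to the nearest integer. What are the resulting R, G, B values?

84% lies between the 75% and 100% stops, so the local fraction is t = (84 − 75)/(100 − 75) = 9/25 ≈ 0.36.
#dd3529 → (221, 53, 41); #d66bb4 → (214, 107, 180).
R = 221 + 0.36 × (214 − 221) = 218.48 → 218
G = 53 + 0.36 × (107 − 53) = 72.44 → 72
B = 41 + 0.36 × (180 − 41) = 91.04 → 91

(218, 72, 91)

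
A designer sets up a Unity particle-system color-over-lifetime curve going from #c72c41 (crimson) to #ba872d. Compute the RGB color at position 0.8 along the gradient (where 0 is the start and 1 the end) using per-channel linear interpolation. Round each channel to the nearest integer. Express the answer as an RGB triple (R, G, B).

#c72c41 → (199, 44, 65); #ba872d → (186, 135, 45).
R = 199 + 0.8 × (186 − 199) = 199 + 0.8 × -13 = 188.6 → 189
G = 44 + 0.8 × (135 − 44) = 44 + 0.8 × 91 = 116.8 → 117
B = 65 + 0.8 × (45 − 65) = 65 + 0.8 × -20 = 49 → 49

(189, 117, 49)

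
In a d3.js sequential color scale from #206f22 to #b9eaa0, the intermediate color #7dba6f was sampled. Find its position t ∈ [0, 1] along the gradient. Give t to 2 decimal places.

Invert the lerp on the R channel (largest span, 153): t = (125 − 32) / (185 − 32) = 93/153 = 0.60784.
Check on G: (186 − 111)/(234 − 111) = 0.6098 ✓

0.61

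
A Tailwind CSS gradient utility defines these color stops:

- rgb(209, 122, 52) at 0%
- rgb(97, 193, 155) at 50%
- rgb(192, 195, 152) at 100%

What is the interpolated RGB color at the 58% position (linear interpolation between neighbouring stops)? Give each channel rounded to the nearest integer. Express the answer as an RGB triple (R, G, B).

(112, 193, 155)

58% lies between the 50% and 100% stops, so the local fraction is t = (58 − 50)/(100 − 50) = 8/50 ≈ 0.16.
R = 97 + 0.16 × (192 − 97) = 112.2 → 112
G = 193 + 0.16 × (195 − 193) = 193.32 → 193
B = 155 + 0.16 × (152 − 155) = 154.52 → 155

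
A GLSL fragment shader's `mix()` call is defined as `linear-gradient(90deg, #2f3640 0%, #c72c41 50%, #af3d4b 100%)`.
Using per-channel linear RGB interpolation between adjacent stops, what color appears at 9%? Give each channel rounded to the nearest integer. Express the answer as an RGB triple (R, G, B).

(74, 52, 64)

9% lies between the 0% and 50% stops, so the local fraction is t = (9 − 0)/(50 − 0) = 9/50 ≈ 0.18.
#2f3640 → (47, 54, 64); #c72c41 → (199, 44, 65).
R = 47 + 0.18 × (199 − 47) = 74.36 → 74
G = 54 + 0.18 × (44 − 54) = 52.2 → 52
B = 64 + 0.18 × (65 − 64) = 64.18 → 64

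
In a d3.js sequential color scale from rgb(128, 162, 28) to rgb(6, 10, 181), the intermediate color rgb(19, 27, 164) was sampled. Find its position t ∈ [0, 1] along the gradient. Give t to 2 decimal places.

Invert the lerp on the B channel (largest span, 153): t = (164 − 28) / (181 − 28) = 136/153 = 0.88889.
Check on R: (19 − 128)/(6 − 128) = 0.8934 ✓

0.89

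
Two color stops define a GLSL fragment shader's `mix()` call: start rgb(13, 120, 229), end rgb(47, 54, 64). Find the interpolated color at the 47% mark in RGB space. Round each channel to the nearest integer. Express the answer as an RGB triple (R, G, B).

47% corresponds to t = 0.47.
R = 13 + 0.47 × (47 − 13) = 13 + 0.47 × 34 = 28.98 → 29
G = 120 + 0.47 × (54 − 120) = 120 + 0.47 × -66 = 88.98 → 89
B = 229 + 0.47 × (64 − 229) = 229 + 0.47 × -165 = 151.45 → 151

(29, 89, 151)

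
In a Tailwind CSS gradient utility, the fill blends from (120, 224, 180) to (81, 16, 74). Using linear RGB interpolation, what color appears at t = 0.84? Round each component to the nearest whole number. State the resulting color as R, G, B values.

(87, 49, 91)

R = 120 + 0.84 × (81 − 120) = 120 + 0.84 × -39 = 87.24 → 87
G = 224 + 0.84 × (16 − 224) = 224 + 0.84 × -208 = 49.28 → 49
B = 180 + 0.84 × (74 − 180) = 180 + 0.84 × -106 = 90.96 → 91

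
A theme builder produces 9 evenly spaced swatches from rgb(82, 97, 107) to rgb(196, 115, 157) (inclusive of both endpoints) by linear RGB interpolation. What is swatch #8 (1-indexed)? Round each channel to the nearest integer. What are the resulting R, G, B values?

With 9 swatches and endpoints inclusive, swatch 8 sits at t = (8 − 1)/(9 − 1) = 7/8 ≈ 0.875.
R = 82 + 0.875 × (196 − 82) = 181.75 → 182
G = 97 + 0.875 × (115 − 97) = 112.75 → 113
B = 107 + 0.875 × (157 − 107) = 150.75 → 151

(182, 113, 151)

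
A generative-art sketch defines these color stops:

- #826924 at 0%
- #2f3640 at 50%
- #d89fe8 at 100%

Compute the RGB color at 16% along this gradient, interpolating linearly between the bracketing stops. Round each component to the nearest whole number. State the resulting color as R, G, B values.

16% lies between the 0% and 50% stops, so the local fraction is t = (16 − 0)/(50 − 0) = 16/50 ≈ 0.32.
#826924 → (130, 105, 36); #2f3640 → (47, 54, 64).
R = 130 + 0.32 × (47 − 130) = 103.44 → 103
G = 105 + 0.32 × (54 − 105) = 88.68 → 89
B = 36 + 0.32 × (64 − 36) = 44.96 → 45

(103, 89, 45)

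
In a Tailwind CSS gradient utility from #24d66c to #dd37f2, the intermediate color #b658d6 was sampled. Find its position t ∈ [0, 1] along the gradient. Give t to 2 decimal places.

Invert the lerp on the R channel (largest span, 185): t = (182 − 36) / (221 − 36) = 146/185 = 0.78919.
Check on G: (88 − 214)/(55 − 214) = 0.7925 ✓

0.79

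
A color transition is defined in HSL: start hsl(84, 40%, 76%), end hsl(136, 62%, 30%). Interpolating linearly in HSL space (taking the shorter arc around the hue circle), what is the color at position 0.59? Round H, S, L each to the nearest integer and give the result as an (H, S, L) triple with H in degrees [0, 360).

Hue arc: Δh = 136 − 84 = 52° (|Δh| ≤ 180, already the shorter path).
H = 84 + 0.59 × (52) = 114.68 → 115°
S = 40 + 0.59 × (62 − 40) = 52.98 → 53%
L = 76 + 0.59 × (30 − 76) = 48.86 → 49%

(115, 53, 49)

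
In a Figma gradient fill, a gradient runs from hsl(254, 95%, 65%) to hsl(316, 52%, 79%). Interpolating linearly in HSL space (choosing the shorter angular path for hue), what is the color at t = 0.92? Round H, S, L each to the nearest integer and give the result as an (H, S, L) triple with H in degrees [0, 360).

(311, 55, 78)

Hue arc: Δh = 316 − 254 = 62° (|Δh| ≤ 180, already the shorter path).
H = 254 + 0.92 × (62) = 311.04 → 311°
S = 95 + 0.92 × (52 − 95) = 55.44 → 55%
L = 65 + 0.92 × (79 − 65) = 77.88 → 78%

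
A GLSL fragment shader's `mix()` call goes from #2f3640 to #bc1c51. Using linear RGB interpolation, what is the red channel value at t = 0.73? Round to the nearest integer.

150

R₁ = 47 (from #2f3640), R₂ = 188 (from #bc1c51).
R = 47 + 0.73 × (188 − 47) = 149.93 → 150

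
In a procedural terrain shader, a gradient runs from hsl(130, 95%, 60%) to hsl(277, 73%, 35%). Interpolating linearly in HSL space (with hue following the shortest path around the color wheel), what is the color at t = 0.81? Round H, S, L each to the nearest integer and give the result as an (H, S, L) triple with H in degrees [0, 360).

(249, 77, 40)

Hue arc: Δh = 277 − 130 = 147° (|Δh| ≤ 180, already the shorter path).
H = 130 + 0.81 × (147) = 249.07 → 249°
S = 95 + 0.81 × (73 − 95) = 77.18 → 77%
L = 60 + 0.81 × (35 − 60) = 39.75 → 40%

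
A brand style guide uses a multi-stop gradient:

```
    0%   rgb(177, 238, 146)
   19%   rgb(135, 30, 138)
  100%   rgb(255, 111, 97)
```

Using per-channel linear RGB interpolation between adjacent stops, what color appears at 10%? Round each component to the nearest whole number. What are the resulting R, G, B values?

(155, 129, 142)

10% lies between the 0% and 19% stops, so the local fraction is t = (10 − 0)/(19 − 0) = 10/19 ≈ 0.5263.
R = 177 + 0.5263 × (135 − 177) = 154.895 → 155
G = 238 + 0.5263 × (30 − 238) = 128.53 → 129
B = 146 + 0.5263 × (138 − 146) = 141.79 → 142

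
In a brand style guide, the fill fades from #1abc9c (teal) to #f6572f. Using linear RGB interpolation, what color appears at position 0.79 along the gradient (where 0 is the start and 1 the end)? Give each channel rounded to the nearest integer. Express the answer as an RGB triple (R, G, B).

(200, 108, 70)

#1abc9c → (26, 188, 156); #f6572f → (246, 87, 47).
R = 26 + 0.79 × (246 − 26) = 26 + 0.79 × 220 = 199.8 → 200
G = 188 + 0.79 × (87 − 188) = 188 + 0.79 × -101 = 108.21 → 108
B = 156 + 0.79 × (47 − 156) = 156 + 0.79 × -109 = 69.89 → 70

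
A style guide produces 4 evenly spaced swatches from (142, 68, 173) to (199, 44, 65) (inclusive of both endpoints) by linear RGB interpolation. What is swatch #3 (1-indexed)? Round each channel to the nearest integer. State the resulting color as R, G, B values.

With 4 swatches and endpoints inclusive, swatch 3 sits at t = (3 − 1)/(4 − 1) = 2/3 ≈ 0.6667.
R = 142 + 0.6667 × (199 − 142) = 180.002 → 180
G = 68 + 0.6667 × (44 − 68) = 51.999 → 52
B = 173 + 0.6667 × (65 − 173) = 100.996 → 101

(180, 52, 101)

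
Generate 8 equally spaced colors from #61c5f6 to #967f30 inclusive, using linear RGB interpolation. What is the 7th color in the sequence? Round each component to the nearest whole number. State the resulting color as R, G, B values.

With 8 swatches and endpoints inclusive, swatch 7 sits at t = (7 − 1)/(8 − 1) = 6/7 ≈ 0.8571.
#61c5f6 → (97, 197, 246); #967f30 → (150, 127, 48).
R = 97 + 0.8571 × (150 − 97) = 142.426 → 142
G = 197 + 0.8571 × (127 − 197) = 137.003 → 137
B = 246 + 0.8571 × (48 − 246) = 76.294 → 76

(142, 137, 76)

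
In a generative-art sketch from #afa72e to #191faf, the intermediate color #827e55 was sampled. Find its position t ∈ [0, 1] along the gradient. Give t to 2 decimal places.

0.30

Invert the lerp on the R channel (largest span, 150): t = (130 − 175) / (25 − 175) = -45/-150 = 0.3.
Check on G: (126 − 167)/(31 − 167) = 0.3015 ✓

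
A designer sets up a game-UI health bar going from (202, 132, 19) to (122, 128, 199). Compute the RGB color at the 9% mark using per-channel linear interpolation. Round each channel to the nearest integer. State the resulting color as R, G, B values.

9% corresponds to t = 0.09.
R = 202 + 0.09 × (122 − 202) = 202 + 0.09 × -80 = 194.8 → 195
G = 132 + 0.09 × (128 − 132) = 132 + 0.09 × -4 = 131.64 → 132
B = 19 + 0.09 × (199 − 19) = 19 + 0.09 × 180 = 35.2 → 35

(195, 132, 35)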